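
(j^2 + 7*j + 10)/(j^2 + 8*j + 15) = (j + 2)/(j + 3)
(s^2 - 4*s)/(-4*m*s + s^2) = (4 - s)/(4*m - s)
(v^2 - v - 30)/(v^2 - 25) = (v - 6)/(v - 5)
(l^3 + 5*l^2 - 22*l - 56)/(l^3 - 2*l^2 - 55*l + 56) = (l^2 - 2*l - 8)/(l^2 - 9*l + 8)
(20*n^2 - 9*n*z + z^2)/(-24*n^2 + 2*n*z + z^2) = (-5*n + z)/(6*n + z)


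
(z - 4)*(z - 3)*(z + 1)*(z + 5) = z^4 - z^3 - 25*z^2 + 37*z + 60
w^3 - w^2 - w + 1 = (w - 1)^2*(w + 1)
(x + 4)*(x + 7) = x^2 + 11*x + 28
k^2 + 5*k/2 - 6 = (k - 3/2)*(k + 4)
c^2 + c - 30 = (c - 5)*(c + 6)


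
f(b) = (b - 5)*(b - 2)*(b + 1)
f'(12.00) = 291.00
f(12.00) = 910.00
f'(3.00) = -6.00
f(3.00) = -8.00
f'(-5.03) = 139.26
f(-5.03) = -284.16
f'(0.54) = -2.61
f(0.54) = 10.03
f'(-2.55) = 53.11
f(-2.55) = -53.25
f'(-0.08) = 3.98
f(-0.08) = 9.72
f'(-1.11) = 20.02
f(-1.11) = -2.09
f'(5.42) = 26.09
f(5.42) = 9.22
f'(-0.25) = 6.19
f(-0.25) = 8.86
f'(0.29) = -0.23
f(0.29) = 10.39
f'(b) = (b - 5)*(b - 2) + (b - 5)*(b + 1) + (b - 2)*(b + 1) = 3*b^2 - 12*b + 3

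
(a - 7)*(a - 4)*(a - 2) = a^3 - 13*a^2 + 50*a - 56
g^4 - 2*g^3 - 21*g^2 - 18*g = g*(g - 6)*(g + 1)*(g + 3)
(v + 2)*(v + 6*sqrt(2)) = v^2 + 2*v + 6*sqrt(2)*v + 12*sqrt(2)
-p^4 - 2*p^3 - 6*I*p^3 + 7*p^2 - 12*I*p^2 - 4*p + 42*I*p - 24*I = (p + 4)*(p + 6*I)*(I*p - I)^2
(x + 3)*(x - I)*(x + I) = x^3 + 3*x^2 + x + 3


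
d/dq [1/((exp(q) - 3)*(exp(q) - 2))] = (5 - 2*exp(q))*exp(q)/(exp(4*q) - 10*exp(3*q) + 37*exp(2*q) - 60*exp(q) + 36)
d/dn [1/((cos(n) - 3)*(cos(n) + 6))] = (2*cos(n) + 3)*sin(n)/((cos(n) - 3)^2*(cos(n) + 6)^2)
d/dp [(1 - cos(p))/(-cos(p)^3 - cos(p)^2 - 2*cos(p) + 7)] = (-2*sin(p)^2*cos(p) + 2*sin(p)^2 + 3)*sin(p)/(cos(p)^3 + cos(p)^2 + 2*cos(p) - 7)^2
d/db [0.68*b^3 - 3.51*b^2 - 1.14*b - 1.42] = 2.04*b^2 - 7.02*b - 1.14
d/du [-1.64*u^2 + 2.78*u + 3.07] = 2.78 - 3.28*u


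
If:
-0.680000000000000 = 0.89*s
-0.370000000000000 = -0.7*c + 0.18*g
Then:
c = 0.257142857142857*g + 0.528571428571429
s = -0.76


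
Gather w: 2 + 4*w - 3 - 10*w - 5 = -6*w - 6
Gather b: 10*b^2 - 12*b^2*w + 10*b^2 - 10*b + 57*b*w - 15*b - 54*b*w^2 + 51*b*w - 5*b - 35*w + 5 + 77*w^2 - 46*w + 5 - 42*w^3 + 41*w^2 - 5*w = b^2*(20 - 12*w) + b*(-54*w^2 + 108*w - 30) - 42*w^3 + 118*w^2 - 86*w + 10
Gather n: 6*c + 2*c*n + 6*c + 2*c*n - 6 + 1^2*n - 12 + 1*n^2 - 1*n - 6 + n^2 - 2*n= 12*c + 2*n^2 + n*(4*c - 2) - 24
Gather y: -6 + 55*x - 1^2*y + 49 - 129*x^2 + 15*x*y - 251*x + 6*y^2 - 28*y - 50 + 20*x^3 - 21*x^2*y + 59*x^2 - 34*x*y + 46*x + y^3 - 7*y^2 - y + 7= 20*x^3 - 70*x^2 - 150*x + y^3 - y^2 + y*(-21*x^2 - 19*x - 30)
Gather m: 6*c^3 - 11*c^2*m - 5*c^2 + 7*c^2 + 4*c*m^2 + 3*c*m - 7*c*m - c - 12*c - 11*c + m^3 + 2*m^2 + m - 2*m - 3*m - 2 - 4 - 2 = 6*c^3 + 2*c^2 - 24*c + m^3 + m^2*(4*c + 2) + m*(-11*c^2 - 4*c - 4) - 8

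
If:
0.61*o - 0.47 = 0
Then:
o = 0.77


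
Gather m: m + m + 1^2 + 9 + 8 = 2*m + 18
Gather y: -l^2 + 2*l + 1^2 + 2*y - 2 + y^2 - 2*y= -l^2 + 2*l + y^2 - 1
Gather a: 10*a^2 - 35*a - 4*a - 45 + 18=10*a^2 - 39*a - 27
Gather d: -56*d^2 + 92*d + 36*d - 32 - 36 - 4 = -56*d^2 + 128*d - 72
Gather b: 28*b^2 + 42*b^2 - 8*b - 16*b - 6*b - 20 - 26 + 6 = 70*b^2 - 30*b - 40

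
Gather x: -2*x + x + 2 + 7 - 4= 5 - x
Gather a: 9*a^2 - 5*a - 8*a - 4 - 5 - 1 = 9*a^2 - 13*a - 10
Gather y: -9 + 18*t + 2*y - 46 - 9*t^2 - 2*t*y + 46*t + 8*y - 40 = -9*t^2 + 64*t + y*(10 - 2*t) - 95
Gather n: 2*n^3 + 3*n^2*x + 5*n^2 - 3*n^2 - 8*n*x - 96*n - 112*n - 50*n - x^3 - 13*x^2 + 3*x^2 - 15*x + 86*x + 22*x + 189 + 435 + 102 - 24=2*n^3 + n^2*(3*x + 2) + n*(-8*x - 258) - x^3 - 10*x^2 + 93*x + 702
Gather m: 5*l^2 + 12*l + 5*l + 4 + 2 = 5*l^2 + 17*l + 6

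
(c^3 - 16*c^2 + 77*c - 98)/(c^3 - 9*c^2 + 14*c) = (c - 7)/c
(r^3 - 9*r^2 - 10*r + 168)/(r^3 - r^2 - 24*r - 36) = (r^2 - 3*r - 28)/(r^2 + 5*r + 6)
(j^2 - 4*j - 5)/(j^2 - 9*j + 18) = (j^2 - 4*j - 5)/(j^2 - 9*j + 18)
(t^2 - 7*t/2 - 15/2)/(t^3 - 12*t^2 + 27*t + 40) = (t + 3/2)/(t^2 - 7*t - 8)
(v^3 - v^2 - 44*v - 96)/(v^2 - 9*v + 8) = (v^2 + 7*v + 12)/(v - 1)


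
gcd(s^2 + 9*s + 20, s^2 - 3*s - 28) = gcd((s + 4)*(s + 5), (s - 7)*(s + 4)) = s + 4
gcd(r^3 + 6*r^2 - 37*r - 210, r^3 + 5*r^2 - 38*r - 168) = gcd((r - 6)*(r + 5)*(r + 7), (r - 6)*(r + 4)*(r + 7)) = r^2 + r - 42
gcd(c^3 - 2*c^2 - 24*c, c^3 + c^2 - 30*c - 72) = c^2 - 2*c - 24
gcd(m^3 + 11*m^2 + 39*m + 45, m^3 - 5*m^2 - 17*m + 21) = m + 3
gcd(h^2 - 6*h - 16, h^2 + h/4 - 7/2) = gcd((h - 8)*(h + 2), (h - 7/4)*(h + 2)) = h + 2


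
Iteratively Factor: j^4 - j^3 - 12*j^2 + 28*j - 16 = (j - 2)*(j^3 + j^2 - 10*j + 8) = (j - 2)*(j - 1)*(j^2 + 2*j - 8) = (j - 2)^2*(j - 1)*(j + 4)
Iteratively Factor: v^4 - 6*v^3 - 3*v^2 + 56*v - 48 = (v - 4)*(v^3 - 2*v^2 - 11*v + 12) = (v - 4)*(v + 3)*(v^2 - 5*v + 4) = (v - 4)^2*(v + 3)*(v - 1)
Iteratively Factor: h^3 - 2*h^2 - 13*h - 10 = (h + 2)*(h^2 - 4*h - 5) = (h + 1)*(h + 2)*(h - 5)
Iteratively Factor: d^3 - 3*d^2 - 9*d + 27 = (d + 3)*(d^2 - 6*d + 9) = (d - 3)*(d + 3)*(d - 3)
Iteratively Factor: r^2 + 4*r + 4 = (r + 2)*(r + 2)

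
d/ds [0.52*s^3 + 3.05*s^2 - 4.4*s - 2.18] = 1.56*s^2 + 6.1*s - 4.4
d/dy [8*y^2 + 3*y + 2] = 16*y + 3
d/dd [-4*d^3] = -12*d^2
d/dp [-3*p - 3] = -3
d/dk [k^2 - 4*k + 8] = 2*k - 4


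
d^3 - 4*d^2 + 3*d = d*(d - 3)*(d - 1)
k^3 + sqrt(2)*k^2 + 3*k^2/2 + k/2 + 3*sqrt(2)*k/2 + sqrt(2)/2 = (k + 1/2)*(k + 1)*(k + sqrt(2))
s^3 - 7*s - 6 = (s - 3)*(s + 1)*(s + 2)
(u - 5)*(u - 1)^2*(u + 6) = u^4 - u^3 - 31*u^2 + 61*u - 30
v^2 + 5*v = v*(v + 5)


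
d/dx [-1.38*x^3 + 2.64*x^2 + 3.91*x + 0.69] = -4.14*x^2 + 5.28*x + 3.91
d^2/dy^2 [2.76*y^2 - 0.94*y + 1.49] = 5.52000000000000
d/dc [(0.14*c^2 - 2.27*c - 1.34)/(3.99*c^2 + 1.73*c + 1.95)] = (9.2995*c^2 + 11.2392*c - 2.1083)/(15.9201*c^4 + 13.8054*c^3 + 18.5539*c^2 + 6.747*c + 3.8025)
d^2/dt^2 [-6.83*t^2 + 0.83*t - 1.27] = -13.6600000000000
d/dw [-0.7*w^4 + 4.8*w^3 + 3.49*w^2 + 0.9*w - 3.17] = -2.8*w^3 + 14.4*w^2 + 6.98*w + 0.9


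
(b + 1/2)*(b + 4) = b^2 + 9*b/2 + 2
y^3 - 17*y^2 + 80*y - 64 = (y - 8)^2*(y - 1)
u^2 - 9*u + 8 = (u - 8)*(u - 1)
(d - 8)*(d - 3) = d^2 - 11*d + 24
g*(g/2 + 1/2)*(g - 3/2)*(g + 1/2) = g^4/2 - 7*g^2/8 - 3*g/8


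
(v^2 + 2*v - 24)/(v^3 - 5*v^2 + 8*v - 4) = (v^2 + 2*v - 24)/(v^3 - 5*v^2 + 8*v - 4)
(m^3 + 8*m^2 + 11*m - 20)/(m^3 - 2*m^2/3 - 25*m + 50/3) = 3*(m^2 + 3*m - 4)/(3*m^2 - 17*m + 10)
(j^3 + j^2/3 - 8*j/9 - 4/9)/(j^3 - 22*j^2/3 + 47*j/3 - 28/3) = (9*j^2 + 12*j + 4)/(3*(3*j^2 - 19*j + 28))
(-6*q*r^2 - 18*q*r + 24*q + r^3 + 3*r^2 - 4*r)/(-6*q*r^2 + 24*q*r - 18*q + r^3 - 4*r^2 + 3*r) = (r + 4)/(r - 3)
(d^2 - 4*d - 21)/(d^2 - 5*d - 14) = (d + 3)/(d + 2)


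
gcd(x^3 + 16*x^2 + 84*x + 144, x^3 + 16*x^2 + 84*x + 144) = x^3 + 16*x^2 + 84*x + 144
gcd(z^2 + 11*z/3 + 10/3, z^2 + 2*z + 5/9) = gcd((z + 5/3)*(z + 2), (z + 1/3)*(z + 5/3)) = z + 5/3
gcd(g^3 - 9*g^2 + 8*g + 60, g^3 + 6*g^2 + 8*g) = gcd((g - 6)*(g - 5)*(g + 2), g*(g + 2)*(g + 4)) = g + 2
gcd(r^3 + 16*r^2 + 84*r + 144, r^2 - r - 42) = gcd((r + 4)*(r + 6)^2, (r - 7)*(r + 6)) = r + 6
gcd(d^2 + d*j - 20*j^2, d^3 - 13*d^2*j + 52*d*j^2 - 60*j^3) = 1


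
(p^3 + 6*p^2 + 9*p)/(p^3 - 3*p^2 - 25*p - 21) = p*(p + 3)/(p^2 - 6*p - 7)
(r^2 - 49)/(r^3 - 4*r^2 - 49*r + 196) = 1/(r - 4)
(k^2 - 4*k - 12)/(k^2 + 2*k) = (k - 6)/k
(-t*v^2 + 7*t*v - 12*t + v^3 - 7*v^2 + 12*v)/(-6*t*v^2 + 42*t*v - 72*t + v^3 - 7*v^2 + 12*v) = (t - v)/(6*t - v)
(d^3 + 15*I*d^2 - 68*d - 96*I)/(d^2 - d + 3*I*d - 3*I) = (d^2 + 12*I*d - 32)/(d - 1)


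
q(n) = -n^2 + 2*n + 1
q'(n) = 2 - 2*n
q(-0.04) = 0.92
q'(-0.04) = 2.08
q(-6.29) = -51.14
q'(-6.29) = 14.58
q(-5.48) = -39.99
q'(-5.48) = 12.96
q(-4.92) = -33.05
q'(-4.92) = 11.84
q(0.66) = 1.88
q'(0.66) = 0.68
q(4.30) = -8.89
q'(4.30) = -6.60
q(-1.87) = -6.24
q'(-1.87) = 5.74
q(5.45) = -17.80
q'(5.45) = -8.90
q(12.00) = -119.00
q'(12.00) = -22.00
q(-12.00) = -167.00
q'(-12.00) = 26.00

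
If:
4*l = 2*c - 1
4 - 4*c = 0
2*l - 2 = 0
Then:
No Solution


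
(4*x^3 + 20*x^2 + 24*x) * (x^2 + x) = 4*x^5 + 24*x^4 + 44*x^3 + 24*x^2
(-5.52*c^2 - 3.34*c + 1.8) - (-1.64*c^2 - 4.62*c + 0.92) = -3.88*c^2 + 1.28*c + 0.88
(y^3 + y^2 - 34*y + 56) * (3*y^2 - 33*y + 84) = 3*y^5 - 30*y^4 - 51*y^3 + 1374*y^2 - 4704*y + 4704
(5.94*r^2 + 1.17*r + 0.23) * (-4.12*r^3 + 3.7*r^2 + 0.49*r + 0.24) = -24.4728*r^5 + 17.1576*r^4 + 6.292*r^3 + 2.8499*r^2 + 0.3935*r + 0.0552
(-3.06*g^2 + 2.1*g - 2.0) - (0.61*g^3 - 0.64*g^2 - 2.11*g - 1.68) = -0.61*g^3 - 2.42*g^2 + 4.21*g - 0.32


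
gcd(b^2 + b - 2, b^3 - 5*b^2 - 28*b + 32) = b - 1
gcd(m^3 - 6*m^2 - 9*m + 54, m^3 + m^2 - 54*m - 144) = m + 3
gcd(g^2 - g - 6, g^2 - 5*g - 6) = 1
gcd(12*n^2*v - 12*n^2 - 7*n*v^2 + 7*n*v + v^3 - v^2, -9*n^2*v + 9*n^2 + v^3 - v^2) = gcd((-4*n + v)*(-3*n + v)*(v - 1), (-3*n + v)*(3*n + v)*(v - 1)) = -3*n*v + 3*n + v^2 - v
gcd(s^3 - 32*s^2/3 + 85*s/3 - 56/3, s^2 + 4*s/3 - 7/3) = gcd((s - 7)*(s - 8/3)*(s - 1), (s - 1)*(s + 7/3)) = s - 1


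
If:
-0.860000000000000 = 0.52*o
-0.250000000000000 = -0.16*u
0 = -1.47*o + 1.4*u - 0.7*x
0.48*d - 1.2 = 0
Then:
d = 2.50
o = -1.65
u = 1.56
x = 6.60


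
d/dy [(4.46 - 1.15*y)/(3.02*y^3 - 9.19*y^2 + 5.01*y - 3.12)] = (6.946*y^3 - 50.9761*y^2 + 81.9748*y - 18.7566)/(9.1204*y^6 - 55.5076*y^5 + 114.7165*y^4 - 110.9286*y^3 + 82.4457*y^2 - 31.2624*y + 9.7344)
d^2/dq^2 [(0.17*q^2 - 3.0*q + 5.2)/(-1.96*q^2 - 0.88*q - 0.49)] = (23.636032*q^3 - 118.878312*q^2 - 71.10096*q - 0.734434000000001)/(7.529536*q^6 + 10.141824*q^5 + 10.200624*q^4 + 5.752384*q^3 + 2.550156*q^2 + 0.633864*q + 0.117649)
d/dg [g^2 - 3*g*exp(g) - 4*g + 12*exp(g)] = -3*g*exp(g) + 2*g + 9*exp(g) - 4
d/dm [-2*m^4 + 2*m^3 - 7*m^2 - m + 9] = -8*m^3 + 6*m^2 - 14*m - 1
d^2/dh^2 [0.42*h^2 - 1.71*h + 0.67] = 0.840000000000000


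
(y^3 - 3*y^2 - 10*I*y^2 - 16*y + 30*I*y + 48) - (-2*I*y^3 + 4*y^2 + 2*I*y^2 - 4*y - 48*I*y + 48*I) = y^3 + 2*I*y^3 - 7*y^2 - 12*I*y^2 - 12*y + 78*I*y + 48 - 48*I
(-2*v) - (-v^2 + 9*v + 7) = v^2 - 11*v - 7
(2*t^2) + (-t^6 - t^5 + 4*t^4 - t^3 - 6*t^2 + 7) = -t^6 - t^5 + 4*t^4 - t^3 - 4*t^2 + 7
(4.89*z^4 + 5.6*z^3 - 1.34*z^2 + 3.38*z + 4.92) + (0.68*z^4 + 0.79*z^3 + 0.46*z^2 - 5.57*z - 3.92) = 5.57*z^4 + 6.39*z^3 - 0.88*z^2 - 2.19*z + 1.0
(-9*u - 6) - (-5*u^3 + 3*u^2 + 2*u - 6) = 5*u^3 - 3*u^2 - 11*u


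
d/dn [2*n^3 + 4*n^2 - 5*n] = 6*n^2 + 8*n - 5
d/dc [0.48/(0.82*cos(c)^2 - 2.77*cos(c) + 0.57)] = (0.7872*cos(c) - 1.3296)*sin(c)/(0.82*cos(c)^2 - 2.77*cos(c) + 0.57)^2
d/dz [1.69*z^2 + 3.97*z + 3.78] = 3.38*z + 3.97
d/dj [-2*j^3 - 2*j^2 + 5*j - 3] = -6*j^2 - 4*j + 5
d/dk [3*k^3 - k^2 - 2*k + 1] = 9*k^2 - 2*k - 2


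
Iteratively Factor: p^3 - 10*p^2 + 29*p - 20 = (p - 5)*(p^2 - 5*p + 4) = (p - 5)*(p - 4)*(p - 1)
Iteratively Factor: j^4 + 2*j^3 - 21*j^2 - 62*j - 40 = (j + 4)*(j^3 - 2*j^2 - 13*j - 10) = (j - 5)*(j + 4)*(j^2 + 3*j + 2) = (j - 5)*(j + 1)*(j + 4)*(j + 2)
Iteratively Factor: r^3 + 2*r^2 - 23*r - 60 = (r - 5)*(r^2 + 7*r + 12) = (r - 5)*(r + 4)*(r + 3)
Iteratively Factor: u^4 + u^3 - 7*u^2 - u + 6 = (u - 2)*(u^3 + 3*u^2 - u - 3) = (u - 2)*(u + 1)*(u^2 + 2*u - 3) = (u - 2)*(u + 1)*(u + 3)*(u - 1)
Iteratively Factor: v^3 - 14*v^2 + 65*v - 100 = (v - 4)*(v^2 - 10*v + 25) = (v - 5)*(v - 4)*(v - 5)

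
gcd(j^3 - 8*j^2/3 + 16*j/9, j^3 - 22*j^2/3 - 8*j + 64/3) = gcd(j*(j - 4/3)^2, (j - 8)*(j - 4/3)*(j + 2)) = j - 4/3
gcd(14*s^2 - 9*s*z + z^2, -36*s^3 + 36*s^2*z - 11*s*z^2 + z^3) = -2*s + z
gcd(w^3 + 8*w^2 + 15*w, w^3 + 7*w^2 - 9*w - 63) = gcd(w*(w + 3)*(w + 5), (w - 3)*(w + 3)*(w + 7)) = w + 3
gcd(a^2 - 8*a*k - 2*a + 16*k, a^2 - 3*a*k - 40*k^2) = a - 8*k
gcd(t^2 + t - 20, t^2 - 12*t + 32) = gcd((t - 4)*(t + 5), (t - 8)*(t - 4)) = t - 4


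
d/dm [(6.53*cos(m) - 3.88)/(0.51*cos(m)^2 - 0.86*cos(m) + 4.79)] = (3.3303*cos(m)^2 - 3.9576*cos(m) - 27.9419)*sin(m)/(0.2601*cos(m)^4 - 0.8772*cos(m)^3 + 5.6254*cos(m)^2 - 8.2388*cos(m) + 22.9441)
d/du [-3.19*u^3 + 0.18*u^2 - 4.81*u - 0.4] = -9.57*u^2 + 0.36*u - 4.81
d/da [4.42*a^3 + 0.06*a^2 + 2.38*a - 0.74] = 13.26*a^2 + 0.12*a + 2.38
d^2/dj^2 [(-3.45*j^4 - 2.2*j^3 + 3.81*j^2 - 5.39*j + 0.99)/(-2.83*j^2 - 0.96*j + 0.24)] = (55.2614100000001*j^6 + 56.2377600000001*j^5 + 5.01768000000001*j^4 + 101.363398*j^3 - 63.756018*j^2 + 6.587856*j - 1.124784)/(22.665187*j^6 + 23.065632*j^5 + 2.057976*j^4 - 3.027456*j^3 - 0.174528*j^2 + 0.165888*j - 0.013824)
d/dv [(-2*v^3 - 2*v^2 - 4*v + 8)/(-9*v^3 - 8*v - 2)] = 2*(-9*v^4 - 20*v^3 + 122*v^2 + 4*v + 36)/(81*v^6 + 144*v^4 + 36*v^3 + 64*v^2 + 32*v + 4)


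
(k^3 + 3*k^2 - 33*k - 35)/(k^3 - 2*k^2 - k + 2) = (k^2 + 2*k - 35)/(k^2 - 3*k + 2)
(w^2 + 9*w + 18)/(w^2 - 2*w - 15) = (w + 6)/(w - 5)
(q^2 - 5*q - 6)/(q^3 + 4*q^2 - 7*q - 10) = (q - 6)/(q^2 + 3*q - 10)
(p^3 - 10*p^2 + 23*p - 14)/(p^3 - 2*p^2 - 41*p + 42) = (p - 2)/(p + 6)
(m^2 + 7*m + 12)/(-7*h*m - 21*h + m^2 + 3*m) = (-m - 4)/(7*h - m)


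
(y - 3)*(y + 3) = y^2 - 9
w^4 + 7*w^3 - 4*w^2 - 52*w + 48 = (w - 2)*(w - 1)*(w + 4)*(w + 6)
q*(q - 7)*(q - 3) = q^3 - 10*q^2 + 21*q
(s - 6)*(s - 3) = s^2 - 9*s + 18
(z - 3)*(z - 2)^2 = z^3 - 7*z^2 + 16*z - 12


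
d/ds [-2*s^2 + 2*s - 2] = 2 - 4*s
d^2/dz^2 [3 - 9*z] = 0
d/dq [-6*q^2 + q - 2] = 1 - 12*q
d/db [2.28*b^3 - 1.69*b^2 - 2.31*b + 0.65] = 6.84*b^2 - 3.38*b - 2.31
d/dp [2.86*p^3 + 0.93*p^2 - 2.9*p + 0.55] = 8.58*p^2 + 1.86*p - 2.9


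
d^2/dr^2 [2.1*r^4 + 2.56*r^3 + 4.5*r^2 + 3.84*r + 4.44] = 25.2*r^2 + 15.36*r + 9.0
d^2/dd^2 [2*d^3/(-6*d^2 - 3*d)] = -4/(24*d^3 + 36*d^2 + 18*d + 3)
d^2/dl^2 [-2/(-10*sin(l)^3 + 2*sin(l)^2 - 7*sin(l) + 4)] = 2*(-900*sin(l)^6 + 220*sin(l)^5 + 1044*sin(l)^4 - 638*sin(l)^3 + 427*sin(l)^2 + 128*sin(l) + 82)/(10*sin(l)^3 - 2*sin(l)^2 + 7*sin(l) - 4)^3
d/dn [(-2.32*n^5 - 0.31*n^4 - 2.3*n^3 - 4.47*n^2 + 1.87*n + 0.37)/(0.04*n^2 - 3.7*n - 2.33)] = (-0.2784*n^6 + 34.3112*n^5 + 30.377*n^4 + 19.9092*n^3 + 32.5412*n^2 + 20.8006*n - 2.9881)/(0.0016*n^4 - 0.296*n^3 + 13.5036*n^2 + 17.242*n + 5.4289)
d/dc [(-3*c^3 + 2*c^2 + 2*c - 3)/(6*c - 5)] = (-36*c^3 + 57*c^2 - 20*c + 8)/(36*c^2 - 60*c + 25)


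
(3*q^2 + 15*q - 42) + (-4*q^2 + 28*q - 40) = -q^2 + 43*q - 82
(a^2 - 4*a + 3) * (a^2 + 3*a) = a^4 - a^3 - 9*a^2 + 9*a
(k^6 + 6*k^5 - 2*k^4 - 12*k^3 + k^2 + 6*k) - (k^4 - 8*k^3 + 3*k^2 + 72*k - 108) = k^6 + 6*k^5 - 3*k^4 - 4*k^3 - 2*k^2 - 66*k + 108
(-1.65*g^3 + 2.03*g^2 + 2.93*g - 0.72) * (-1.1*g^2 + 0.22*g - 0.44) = 1.815*g^5 - 2.596*g^4 - 2.0504*g^3 + 0.5434*g^2 - 1.4476*g + 0.3168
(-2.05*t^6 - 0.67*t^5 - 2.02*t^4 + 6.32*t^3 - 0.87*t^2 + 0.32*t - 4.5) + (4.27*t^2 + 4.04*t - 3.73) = -2.05*t^6 - 0.67*t^5 - 2.02*t^4 + 6.32*t^3 + 3.4*t^2 + 4.36*t - 8.23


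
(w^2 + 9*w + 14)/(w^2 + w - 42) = (w + 2)/(w - 6)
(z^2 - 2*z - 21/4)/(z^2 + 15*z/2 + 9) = (z - 7/2)/(z + 6)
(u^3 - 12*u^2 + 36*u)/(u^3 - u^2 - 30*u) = (u - 6)/(u + 5)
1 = 1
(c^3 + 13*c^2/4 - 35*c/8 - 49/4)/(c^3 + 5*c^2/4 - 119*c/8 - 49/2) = (c - 2)/(c - 4)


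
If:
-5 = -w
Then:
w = 5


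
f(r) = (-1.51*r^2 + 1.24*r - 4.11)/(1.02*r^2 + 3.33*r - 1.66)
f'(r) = (1.24 - 3.02*r)/(1.02*r^2 + 3.33*r - 1.66) + (-2.04*r - 3.33)*(-1.51*r^2 + 1.24*r - 4.11)/(1.02*r^2 + 3.33*r - 1.66)^2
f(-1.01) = 1.73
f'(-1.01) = -0.52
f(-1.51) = 2.16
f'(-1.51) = -1.21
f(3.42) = -0.81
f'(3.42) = -0.03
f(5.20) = -0.89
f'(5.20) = -0.05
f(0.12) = 3.20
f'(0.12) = 8.47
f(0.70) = -3.40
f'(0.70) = 13.07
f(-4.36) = -11.90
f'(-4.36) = -16.14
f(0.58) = -6.34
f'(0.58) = 45.76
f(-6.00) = -4.37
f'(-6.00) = -1.30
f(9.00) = -1.04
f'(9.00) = -0.03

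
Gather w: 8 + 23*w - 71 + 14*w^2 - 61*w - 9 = 14*w^2 - 38*w - 72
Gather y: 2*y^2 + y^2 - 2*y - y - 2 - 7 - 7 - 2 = 3*y^2 - 3*y - 18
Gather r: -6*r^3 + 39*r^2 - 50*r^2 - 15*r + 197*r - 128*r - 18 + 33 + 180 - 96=-6*r^3 - 11*r^2 + 54*r + 99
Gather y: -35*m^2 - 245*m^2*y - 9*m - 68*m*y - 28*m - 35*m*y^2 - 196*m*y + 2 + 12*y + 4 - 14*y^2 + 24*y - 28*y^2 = -35*m^2 - 37*m + y^2*(-35*m - 42) + y*(-245*m^2 - 264*m + 36) + 6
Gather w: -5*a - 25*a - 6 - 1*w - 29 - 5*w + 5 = -30*a - 6*w - 30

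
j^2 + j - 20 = (j - 4)*(j + 5)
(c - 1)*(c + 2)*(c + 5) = c^3 + 6*c^2 + 3*c - 10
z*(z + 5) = z^2 + 5*z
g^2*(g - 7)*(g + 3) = g^4 - 4*g^3 - 21*g^2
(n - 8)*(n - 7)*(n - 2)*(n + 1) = n^4 - 16*n^3 + 69*n^2 - 26*n - 112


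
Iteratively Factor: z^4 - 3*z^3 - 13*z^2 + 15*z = (z + 3)*(z^3 - 6*z^2 + 5*z) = z*(z + 3)*(z^2 - 6*z + 5) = z*(z - 5)*(z + 3)*(z - 1)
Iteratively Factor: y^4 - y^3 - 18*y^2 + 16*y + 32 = (y + 4)*(y^3 - 5*y^2 + 2*y + 8) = (y - 4)*(y + 4)*(y^2 - y - 2) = (y - 4)*(y + 1)*(y + 4)*(y - 2)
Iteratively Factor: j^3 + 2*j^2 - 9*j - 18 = (j - 3)*(j^2 + 5*j + 6) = (j - 3)*(j + 2)*(j + 3)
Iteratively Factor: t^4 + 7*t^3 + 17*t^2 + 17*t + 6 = (t + 2)*(t^3 + 5*t^2 + 7*t + 3) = (t + 1)*(t + 2)*(t^2 + 4*t + 3) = (t + 1)^2*(t + 2)*(t + 3)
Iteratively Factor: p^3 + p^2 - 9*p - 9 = (p + 3)*(p^2 - 2*p - 3) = (p - 3)*(p + 3)*(p + 1)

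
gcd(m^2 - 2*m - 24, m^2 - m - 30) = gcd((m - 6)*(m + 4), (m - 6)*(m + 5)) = m - 6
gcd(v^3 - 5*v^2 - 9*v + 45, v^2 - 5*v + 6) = v - 3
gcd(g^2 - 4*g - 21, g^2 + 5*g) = 1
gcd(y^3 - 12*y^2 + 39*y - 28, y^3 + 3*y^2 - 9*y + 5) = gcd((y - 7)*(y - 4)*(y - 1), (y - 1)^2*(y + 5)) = y - 1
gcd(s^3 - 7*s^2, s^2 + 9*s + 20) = 1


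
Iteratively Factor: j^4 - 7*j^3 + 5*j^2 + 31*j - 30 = (j - 1)*(j^3 - 6*j^2 - j + 30) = (j - 3)*(j - 1)*(j^2 - 3*j - 10) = (j - 5)*(j - 3)*(j - 1)*(j + 2)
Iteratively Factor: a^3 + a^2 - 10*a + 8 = (a - 1)*(a^2 + 2*a - 8) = (a - 2)*(a - 1)*(a + 4)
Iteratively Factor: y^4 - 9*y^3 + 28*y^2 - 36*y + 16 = (y - 2)*(y^3 - 7*y^2 + 14*y - 8) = (y - 2)*(y - 1)*(y^2 - 6*y + 8) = (y - 4)*(y - 2)*(y - 1)*(y - 2)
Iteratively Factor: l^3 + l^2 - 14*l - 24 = (l + 2)*(l^2 - l - 12) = (l + 2)*(l + 3)*(l - 4)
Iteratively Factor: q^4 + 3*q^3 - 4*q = (q - 1)*(q^3 + 4*q^2 + 4*q) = (q - 1)*(q + 2)*(q^2 + 2*q) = (q - 1)*(q + 2)^2*(q)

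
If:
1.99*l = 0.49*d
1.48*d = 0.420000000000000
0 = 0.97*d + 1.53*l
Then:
No Solution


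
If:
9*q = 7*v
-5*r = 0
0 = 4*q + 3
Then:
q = -3/4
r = 0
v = -27/28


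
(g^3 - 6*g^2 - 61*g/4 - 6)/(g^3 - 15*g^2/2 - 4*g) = (g + 3/2)/g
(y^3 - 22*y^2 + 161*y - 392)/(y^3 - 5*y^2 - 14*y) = (y^2 - 15*y + 56)/(y*(y + 2))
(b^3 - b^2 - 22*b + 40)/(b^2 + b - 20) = b - 2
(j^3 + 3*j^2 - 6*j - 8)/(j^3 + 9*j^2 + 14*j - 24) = (j^2 - j - 2)/(j^2 + 5*j - 6)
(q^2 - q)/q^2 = (q - 1)/q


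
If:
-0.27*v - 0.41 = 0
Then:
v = -1.52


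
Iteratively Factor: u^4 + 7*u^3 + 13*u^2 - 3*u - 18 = (u + 3)*(u^3 + 4*u^2 + u - 6) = (u - 1)*(u + 3)*(u^2 + 5*u + 6) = (u - 1)*(u + 3)^2*(u + 2)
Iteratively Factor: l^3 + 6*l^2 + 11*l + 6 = (l + 2)*(l^2 + 4*l + 3) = (l + 1)*(l + 2)*(l + 3)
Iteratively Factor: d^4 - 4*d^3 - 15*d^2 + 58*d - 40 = (d - 1)*(d^3 - 3*d^2 - 18*d + 40) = (d - 1)*(d + 4)*(d^2 - 7*d + 10) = (d - 5)*(d - 1)*(d + 4)*(d - 2)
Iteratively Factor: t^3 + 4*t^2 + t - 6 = (t + 3)*(t^2 + t - 2) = (t + 2)*(t + 3)*(t - 1)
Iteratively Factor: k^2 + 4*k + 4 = (k + 2)*(k + 2)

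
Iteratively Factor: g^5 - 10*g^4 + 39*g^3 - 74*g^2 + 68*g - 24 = (g - 2)*(g^4 - 8*g^3 + 23*g^2 - 28*g + 12) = (g - 3)*(g - 2)*(g^3 - 5*g^2 + 8*g - 4) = (g - 3)*(g - 2)^2*(g^2 - 3*g + 2) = (g - 3)*(g - 2)^2*(g - 1)*(g - 2)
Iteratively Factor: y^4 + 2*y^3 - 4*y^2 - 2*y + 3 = (y - 1)*(y^3 + 3*y^2 - y - 3) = (y - 1)*(y + 3)*(y^2 - 1) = (y - 1)*(y + 1)*(y + 3)*(y - 1)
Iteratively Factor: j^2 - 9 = (j + 3)*(j - 3)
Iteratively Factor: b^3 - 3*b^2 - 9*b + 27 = (b - 3)*(b^2 - 9) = (b - 3)^2*(b + 3)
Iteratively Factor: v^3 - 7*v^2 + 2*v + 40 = (v - 5)*(v^2 - 2*v - 8) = (v - 5)*(v - 4)*(v + 2)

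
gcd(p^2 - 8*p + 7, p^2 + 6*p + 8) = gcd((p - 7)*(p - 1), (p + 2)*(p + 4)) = 1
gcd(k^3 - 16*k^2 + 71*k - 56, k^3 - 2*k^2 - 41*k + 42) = k^2 - 8*k + 7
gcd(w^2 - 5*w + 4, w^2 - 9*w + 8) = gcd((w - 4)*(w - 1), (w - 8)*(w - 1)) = w - 1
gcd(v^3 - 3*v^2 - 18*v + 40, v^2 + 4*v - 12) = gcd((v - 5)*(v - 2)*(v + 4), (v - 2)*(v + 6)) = v - 2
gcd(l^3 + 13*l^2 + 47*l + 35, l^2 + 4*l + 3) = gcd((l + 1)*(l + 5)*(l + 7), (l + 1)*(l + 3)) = l + 1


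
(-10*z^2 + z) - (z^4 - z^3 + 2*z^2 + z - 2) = -z^4 + z^3 - 12*z^2 + 2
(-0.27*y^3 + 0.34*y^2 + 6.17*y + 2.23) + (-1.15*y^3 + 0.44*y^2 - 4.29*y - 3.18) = -1.42*y^3 + 0.78*y^2 + 1.88*y - 0.95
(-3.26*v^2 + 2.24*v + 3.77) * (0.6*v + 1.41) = -1.956*v^3 - 3.2526*v^2 + 5.4204*v + 5.3157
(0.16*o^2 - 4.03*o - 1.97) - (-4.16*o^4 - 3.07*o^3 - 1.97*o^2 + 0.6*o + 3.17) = 4.16*o^4 + 3.07*o^3 + 2.13*o^2 - 4.63*o - 5.14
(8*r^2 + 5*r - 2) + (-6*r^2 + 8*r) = 2*r^2 + 13*r - 2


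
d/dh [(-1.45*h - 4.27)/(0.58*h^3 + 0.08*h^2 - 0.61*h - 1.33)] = (1.682*h^3 + 7.5458*h^2 + 0.6832*h - 0.6762)/(0.3364*h^6 + 0.0928*h^5 - 0.7012*h^4 - 1.6404*h^3 + 0.1593*h^2 + 1.6226*h + 1.7689)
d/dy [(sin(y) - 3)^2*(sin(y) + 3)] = 3*(sin(y) - 3)*(sin(y) + 1)*cos(y)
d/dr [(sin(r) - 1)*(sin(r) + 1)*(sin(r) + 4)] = (3*sin(r)^2 + 8*sin(r) - 1)*cos(r)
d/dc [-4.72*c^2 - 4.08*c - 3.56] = -9.44*c - 4.08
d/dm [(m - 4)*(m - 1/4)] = 2*m - 17/4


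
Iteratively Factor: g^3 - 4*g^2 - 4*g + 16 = (g + 2)*(g^2 - 6*g + 8) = (g - 4)*(g + 2)*(g - 2)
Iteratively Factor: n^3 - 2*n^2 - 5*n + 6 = (n - 1)*(n^2 - n - 6) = (n - 3)*(n - 1)*(n + 2)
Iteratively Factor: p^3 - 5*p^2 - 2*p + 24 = (p - 3)*(p^2 - 2*p - 8) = (p - 4)*(p - 3)*(p + 2)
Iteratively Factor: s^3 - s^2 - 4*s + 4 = (s + 2)*(s^2 - 3*s + 2) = (s - 2)*(s + 2)*(s - 1)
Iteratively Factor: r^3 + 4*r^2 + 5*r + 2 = (r + 2)*(r^2 + 2*r + 1) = (r + 1)*(r + 2)*(r + 1)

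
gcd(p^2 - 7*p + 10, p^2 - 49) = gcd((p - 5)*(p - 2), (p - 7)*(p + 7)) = 1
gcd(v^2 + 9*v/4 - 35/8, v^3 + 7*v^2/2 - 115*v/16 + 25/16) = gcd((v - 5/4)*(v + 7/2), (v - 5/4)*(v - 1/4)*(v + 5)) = v - 5/4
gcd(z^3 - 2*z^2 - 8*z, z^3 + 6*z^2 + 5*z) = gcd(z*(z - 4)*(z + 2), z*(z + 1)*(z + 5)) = z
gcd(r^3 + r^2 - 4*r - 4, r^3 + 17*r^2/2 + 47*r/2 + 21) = r + 2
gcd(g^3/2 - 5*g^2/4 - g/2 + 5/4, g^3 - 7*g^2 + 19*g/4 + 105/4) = 1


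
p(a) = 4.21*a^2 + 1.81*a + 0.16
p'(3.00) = 27.07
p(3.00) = 43.48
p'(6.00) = 52.33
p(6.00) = 162.58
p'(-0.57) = -2.99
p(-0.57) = 0.50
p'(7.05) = 61.17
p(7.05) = 222.17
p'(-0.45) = -1.98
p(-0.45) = 0.20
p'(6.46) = 56.20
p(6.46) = 187.54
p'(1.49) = 14.36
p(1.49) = 12.20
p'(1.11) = 11.16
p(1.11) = 7.36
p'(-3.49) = -27.58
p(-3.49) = 45.12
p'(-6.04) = -49.05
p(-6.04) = 142.82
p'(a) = 8.42*a + 1.81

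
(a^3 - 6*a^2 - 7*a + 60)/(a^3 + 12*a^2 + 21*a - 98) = (a^3 - 6*a^2 - 7*a + 60)/(a^3 + 12*a^2 + 21*a - 98)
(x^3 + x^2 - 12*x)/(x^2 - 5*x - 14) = x*(-x^2 - x + 12)/(-x^2 + 5*x + 14)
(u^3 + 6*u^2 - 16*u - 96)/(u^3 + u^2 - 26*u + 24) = (u + 4)/(u - 1)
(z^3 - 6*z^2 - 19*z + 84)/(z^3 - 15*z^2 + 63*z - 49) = (z^2 + z - 12)/(z^2 - 8*z + 7)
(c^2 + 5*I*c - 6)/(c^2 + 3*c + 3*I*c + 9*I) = (c + 2*I)/(c + 3)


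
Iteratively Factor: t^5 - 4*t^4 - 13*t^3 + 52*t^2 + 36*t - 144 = (t + 2)*(t^4 - 6*t^3 - t^2 + 54*t - 72) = (t - 4)*(t + 2)*(t^3 - 2*t^2 - 9*t + 18) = (t - 4)*(t - 3)*(t + 2)*(t^2 + t - 6) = (t - 4)*(t - 3)*(t - 2)*(t + 2)*(t + 3)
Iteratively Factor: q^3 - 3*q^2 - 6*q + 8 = (q + 2)*(q^2 - 5*q + 4) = (q - 1)*(q + 2)*(q - 4)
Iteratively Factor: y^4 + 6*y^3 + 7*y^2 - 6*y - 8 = (y + 2)*(y^3 + 4*y^2 - y - 4) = (y + 2)*(y + 4)*(y^2 - 1) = (y - 1)*(y + 2)*(y + 4)*(y + 1)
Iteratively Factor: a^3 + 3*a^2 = (a)*(a^2 + 3*a) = a^2*(a + 3)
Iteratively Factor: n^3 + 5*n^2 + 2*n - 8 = (n + 2)*(n^2 + 3*n - 4) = (n - 1)*(n + 2)*(n + 4)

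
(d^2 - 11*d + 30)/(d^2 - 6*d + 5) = (d - 6)/(d - 1)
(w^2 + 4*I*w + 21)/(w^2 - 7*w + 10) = (w^2 + 4*I*w + 21)/(w^2 - 7*w + 10)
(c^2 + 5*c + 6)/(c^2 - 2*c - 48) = (c^2 + 5*c + 6)/(c^2 - 2*c - 48)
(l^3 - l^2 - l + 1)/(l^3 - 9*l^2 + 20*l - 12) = (l^2 - 1)/(l^2 - 8*l + 12)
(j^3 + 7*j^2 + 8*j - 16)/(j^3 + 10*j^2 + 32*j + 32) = (j - 1)/(j + 2)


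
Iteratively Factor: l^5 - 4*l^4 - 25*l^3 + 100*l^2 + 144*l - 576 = (l - 4)*(l^4 - 25*l^2 + 144) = (l - 4)*(l - 3)*(l^3 + 3*l^2 - 16*l - 48) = (l - 4)^2*(l - 3)*(l^2 + 7*l + 12) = (l - 4)^2*(l - 3)*(l + 4)*(l + 3)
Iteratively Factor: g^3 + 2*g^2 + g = (g + 1)*(g^2 + g) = g*(g + 1)*(g + 1)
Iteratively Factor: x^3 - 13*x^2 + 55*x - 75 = (x - 5)*(x^2 - 8*x + 15) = (x - 5)^2*(x - 3)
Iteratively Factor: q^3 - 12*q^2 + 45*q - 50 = (q - 5)*(q^2 - 7*q + 10) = (q - 5)^2*(q - 2)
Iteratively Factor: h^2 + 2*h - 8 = (h + 4)*(h - 2)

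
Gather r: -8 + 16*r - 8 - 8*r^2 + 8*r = -8*r^2 + 24*r - 16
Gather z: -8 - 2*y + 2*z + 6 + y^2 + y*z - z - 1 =y^2 - 2*y + z*(y + 1) - 3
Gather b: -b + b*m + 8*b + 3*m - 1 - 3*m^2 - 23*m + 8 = b*(m + 7) - 3*m^2 - 20*m + 7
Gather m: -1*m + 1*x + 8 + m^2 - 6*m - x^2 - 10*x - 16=m^2 - 7*m - x^2 - 9*x - 8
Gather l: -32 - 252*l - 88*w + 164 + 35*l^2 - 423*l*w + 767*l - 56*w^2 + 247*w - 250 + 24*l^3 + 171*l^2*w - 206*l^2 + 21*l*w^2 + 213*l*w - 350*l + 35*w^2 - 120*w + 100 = 24*l^3 + l^2*(171*w - 171) + l*(21*w^2 - 210*w + 165) - 21*w^2 + 39*w - 18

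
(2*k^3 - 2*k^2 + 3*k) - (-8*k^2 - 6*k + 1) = 2*k^3 + 6*k^2 + 9*k - 1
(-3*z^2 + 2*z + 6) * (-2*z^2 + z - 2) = 6*z^4 - 7*z^3 - 4*z^2 + 2*z - 12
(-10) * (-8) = 80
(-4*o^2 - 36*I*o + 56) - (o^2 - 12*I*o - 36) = -5*o^2 - 24*I*o + 92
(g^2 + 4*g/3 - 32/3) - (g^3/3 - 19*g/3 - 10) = -g^3/3 + g^2 + 23*g/3 - 2/3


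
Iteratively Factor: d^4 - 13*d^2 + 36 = (d + 2)*(d^3 - 2*d^2 - 9*d + 18) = (d - 2)*(d + 2)*(d^2 - 9) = (d - 3)*(d - 2)*(d + 2)*(d + 3)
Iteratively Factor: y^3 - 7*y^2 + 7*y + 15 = (y + 1)*(y^2 - 8*y + 15) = (y - 5)*(y + 1)*(y - 3)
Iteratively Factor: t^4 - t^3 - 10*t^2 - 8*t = (t - 4)*(t^3 + 3*t^2 + 2*t) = t*(t - 4)*(t^2 + 3*t + 2) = t*(t - 4)*(t + 2)*(t + 1)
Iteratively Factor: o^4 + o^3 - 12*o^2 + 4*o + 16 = (o + 4)*(o^3 - 3*o^2 + 4) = (o + 1)*(o + 4)*(o^2 - 4*o + 4) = (o - 2)*(o + 1)*(o + 4)*(o - 2)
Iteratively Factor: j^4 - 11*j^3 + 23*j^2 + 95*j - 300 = (j - 5)*(j^3 - 6*j^2 - 7*j + 60) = (j - 5)*(j + 3)*(j^2 - 9*j + 20) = (j - 5)^2*(j + 3)*(j - 4)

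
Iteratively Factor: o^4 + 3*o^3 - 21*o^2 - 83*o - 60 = (o + 1)*(o^3 + 2*o^2 - 23*o - 60) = (o + 1)*(o + 4)*(o^2 - 2*o - 15) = (o + 1)*(o + 3)*(o + 4)*(o - 5)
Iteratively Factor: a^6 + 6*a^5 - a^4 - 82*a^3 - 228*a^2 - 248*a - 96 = (a + 1)*(a^5 + 5*a^4 - 6*a^3 - 76*a^2 - 152*a - 96) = (a + 1)*(a + 2)*(a^4 + 3*a^3 - 12*a^2 - 52*a - 48) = (a + 1)*(a + 2)^2*(a^3 + a^2 - 14*a - 24) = (a + 1)*(a + 2)^3*(a^2 - a - 12) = (a + 1)*(a + 2)^3*(a + 3)*(a - 4)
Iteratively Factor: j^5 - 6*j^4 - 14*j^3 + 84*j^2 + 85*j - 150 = (j + 2)*(j^4 - 8*j^3 + 2*j^2 + 80*j - 75) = (j - 1)*(j + 2)*(j^3 - 7*j^2 - 5*j + 75) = (j - 5)*(j - 1)*(j + 2)*(j^2 - 2*j - 15) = (j - 5)^2*(j - 1)*(j + 2)*(j + 3)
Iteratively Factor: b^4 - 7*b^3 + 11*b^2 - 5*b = (b - 1)*(b^3 - 6*b^2 + 5*b) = b*(b - 1)*(b^2 - 6*b + 5) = b*(b - 5)*(b - 1)*(b - 1)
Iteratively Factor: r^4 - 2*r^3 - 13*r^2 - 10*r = (r + 2)*(r^3 - 4*r^2 - 5*r) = (r + 1)*(r + 2)*(r^2 - 5*r) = (r - 5)*(r + 1)*(r + 2)*(r)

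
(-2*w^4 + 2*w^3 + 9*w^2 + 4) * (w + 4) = -2*w^5 - 6*w^4 + 17*w^3 + 36*w^2 + 4*w + 16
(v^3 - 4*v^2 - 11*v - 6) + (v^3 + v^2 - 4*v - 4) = 2*v^3 - 3*v^2 - 15*v - 10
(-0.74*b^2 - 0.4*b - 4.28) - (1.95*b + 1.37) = -0.74*b^2 - 2.35*b - 5.65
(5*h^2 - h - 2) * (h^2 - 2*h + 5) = 5*h^4 - 11*h^3 + 25*h^2 - h - 10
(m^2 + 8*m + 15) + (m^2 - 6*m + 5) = 2*m^2 + 2*m + 20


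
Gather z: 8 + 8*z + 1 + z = 9*z + 9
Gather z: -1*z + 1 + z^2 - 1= z^2 - z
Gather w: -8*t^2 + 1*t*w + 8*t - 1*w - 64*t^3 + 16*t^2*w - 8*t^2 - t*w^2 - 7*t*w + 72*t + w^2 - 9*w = -64*t^3 - 16*t^2 + 80*t + w^2*(1 - t) + w*(16*t^2 - 6*t - 10)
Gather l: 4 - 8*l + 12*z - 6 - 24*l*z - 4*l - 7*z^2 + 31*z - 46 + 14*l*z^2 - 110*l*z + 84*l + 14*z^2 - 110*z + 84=l*(14*z^2 - 134*z + 72) + 7*z^2 - 67*z + 36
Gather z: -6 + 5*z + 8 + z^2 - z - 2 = z^2 + 4*z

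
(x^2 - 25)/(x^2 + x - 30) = (x + 5)/(x + 6)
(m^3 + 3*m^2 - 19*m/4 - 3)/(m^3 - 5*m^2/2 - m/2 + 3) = (m^2 + 9*m/2 + 2)/(m^2 - m - 2)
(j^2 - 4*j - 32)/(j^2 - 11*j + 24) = (j + 4)/(j - 3)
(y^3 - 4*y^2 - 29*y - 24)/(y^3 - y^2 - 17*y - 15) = (y - 8)/(y - 5)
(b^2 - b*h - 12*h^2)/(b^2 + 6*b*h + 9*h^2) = (b - 4*h)/(b + 3*h)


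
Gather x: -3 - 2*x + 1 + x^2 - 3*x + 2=x^2 - 5*x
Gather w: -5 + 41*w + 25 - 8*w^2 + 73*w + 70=-8*w^2 + 114*w + 90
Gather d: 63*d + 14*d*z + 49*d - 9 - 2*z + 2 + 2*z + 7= d*(14*z + 112)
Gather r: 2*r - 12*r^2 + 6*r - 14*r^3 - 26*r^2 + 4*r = -14*r^3 - 38*r^2 + 12*r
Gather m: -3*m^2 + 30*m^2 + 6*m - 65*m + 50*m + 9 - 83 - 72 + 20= 27*m^2 - 9*m - 126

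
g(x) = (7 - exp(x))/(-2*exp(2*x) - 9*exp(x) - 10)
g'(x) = (7 - exp(x))*(4*exp(2*x) + 9*exp(x))/(-2*exp(2*x) - 9*exp(x) - 10)^2 - exp(x)/(-2*exp(2*x) - 9*exp(x) - 10) = (-(exp(x) - 7)*(4*exp(x) + 9) + 2*exp(2*x) + 9*exp(x) + 10)*exp(x)/(2*exp(2*x) + 9*exp(x) + 10)^2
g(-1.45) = -0.55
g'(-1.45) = 0.12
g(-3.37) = -0.68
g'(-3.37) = 0.02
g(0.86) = -0.11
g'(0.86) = 0.17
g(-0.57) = -0.41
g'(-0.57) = 0.20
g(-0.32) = -0.36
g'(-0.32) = 0.22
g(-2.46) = -0.64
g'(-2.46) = 0.06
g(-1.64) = -0.58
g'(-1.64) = 0.11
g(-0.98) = -0.48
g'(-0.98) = 0.17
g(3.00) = 0.01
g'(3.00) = 0.00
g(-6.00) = -0.70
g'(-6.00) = 0.00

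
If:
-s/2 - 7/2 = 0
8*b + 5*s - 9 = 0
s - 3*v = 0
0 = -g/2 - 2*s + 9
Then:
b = 11/2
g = 46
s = -7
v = -7/3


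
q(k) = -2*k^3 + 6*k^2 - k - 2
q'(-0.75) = -13.38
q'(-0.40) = -6.76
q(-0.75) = 2.97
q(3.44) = -15.85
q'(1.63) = 2.62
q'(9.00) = -379.00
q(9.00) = -983.00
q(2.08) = 3.88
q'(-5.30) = -233.14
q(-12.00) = 4330.00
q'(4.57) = -71.47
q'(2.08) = -2.00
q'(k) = -6*k^2 + 12*k - 1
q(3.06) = -6.18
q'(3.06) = -20.46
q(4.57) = -72.15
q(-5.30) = 469.59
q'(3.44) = -30.72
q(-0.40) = -0.51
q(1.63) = 3.65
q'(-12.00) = -1009.00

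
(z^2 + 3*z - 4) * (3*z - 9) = 3*z^3 - 39*z + 36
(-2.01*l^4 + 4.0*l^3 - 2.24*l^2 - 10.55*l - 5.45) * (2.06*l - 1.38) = -4.1406*l^5 + 11.0138*l^4 - 10.1344*l^3 - 18.6418*l^2 + 3.332*l + 7.521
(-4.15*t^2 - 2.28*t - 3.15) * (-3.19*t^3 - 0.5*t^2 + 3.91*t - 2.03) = 13.2385*t^5 + 9.3482*t^4 - 5.038*t^3 + 1.0847*t^2 - 7.6881*t + 6.3945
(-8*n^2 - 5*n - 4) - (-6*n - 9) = -8*n^2 + n + 5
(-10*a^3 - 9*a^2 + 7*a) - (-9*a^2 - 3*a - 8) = -10*a^3 + 10*a + 8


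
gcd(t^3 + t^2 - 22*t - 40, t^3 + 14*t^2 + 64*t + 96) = t + 4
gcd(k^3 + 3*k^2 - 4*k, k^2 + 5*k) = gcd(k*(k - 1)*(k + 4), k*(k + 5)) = k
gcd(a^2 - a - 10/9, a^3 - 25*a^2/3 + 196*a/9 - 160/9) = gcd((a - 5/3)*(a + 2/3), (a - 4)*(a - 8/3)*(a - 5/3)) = a - 5/3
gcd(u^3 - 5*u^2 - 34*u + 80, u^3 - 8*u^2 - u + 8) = u - 8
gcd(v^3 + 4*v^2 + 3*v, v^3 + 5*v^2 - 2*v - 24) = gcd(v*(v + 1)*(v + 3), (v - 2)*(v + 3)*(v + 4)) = v + 3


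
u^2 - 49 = (u - 7)*(u + 7)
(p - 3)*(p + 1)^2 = p^3 - p^2 - 5*p - 3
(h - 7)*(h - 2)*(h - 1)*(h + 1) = h^4 - 9*h^3 + 13*h^2 + 9*h - 14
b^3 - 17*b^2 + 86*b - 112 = (b - 8)*(b - 7)*(b - 2)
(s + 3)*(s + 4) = s^2 + 7*s + 12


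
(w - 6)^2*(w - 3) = w^3 - 15*w^2 + 72*w - 108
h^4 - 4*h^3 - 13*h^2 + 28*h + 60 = (h - 5)*(h - 3)*(h + 2)^2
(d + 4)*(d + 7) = d^2 + 11*d + 28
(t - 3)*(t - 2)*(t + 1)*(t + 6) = t^4 + 2*t^3 - 23*t^2 + 12*t + 36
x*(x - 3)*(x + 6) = x^3 + 3*x^2 - 18*x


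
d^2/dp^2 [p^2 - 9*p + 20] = 2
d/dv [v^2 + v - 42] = 2*v + 1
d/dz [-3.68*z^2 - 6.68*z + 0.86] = -7.36*z - 6.68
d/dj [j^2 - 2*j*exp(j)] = -2*j*exp(j) + 2*j - 2*exp(j)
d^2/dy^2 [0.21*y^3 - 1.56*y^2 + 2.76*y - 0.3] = 1.26*y - 3.12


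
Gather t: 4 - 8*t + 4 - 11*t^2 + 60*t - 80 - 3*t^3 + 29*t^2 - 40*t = -3*t^3 + 18*t^2 + 12*t - 72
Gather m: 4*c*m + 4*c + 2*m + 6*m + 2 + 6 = 4*c + m*(4*c + 8) + 8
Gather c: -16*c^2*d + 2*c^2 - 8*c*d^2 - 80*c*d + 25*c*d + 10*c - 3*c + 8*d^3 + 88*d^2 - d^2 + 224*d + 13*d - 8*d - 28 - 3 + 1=c^2*(2 - 16*d) + c*(-8*d^2 - 55*d + 7) + 8*d^3 + 87*d^2 + 229*d - 30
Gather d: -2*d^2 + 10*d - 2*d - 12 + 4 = -2*d^2 + 8*d - 8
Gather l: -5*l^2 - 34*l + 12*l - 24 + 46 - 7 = -5*l^2 - 22*l + 15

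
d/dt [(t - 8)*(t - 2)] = 2*t - 10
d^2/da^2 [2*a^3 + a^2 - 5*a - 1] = 12*a + 2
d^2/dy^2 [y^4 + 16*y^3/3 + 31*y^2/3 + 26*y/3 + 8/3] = 12*y^2 + 32*y + 62/3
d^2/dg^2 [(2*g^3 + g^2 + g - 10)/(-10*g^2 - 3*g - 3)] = 4*(-14*g^3 + 1518*g^2 + 468*g - 105)/(1000*g^6 + 900*g^5 + 1170*g^4 + 567*g^3 + 351*g^2 + 81*g + 27)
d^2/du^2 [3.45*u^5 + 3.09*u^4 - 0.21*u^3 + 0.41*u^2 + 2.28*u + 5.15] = 69.0*u^3 + 37.08*u^2 - 1.26*u + 0.82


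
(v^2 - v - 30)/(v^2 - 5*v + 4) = (v^2 - v - 30)/(v^2 - 5*v + 4)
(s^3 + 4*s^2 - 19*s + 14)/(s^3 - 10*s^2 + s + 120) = (s^3 + 4*s^2 - 19*s + 14)/(s^3 - 10*s^2 + s + 120)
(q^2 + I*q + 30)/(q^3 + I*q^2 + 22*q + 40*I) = (q + 6*I)/(q^2 + 6*I*q - 8)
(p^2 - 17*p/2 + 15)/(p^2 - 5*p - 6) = (p - 5/2)/(p + 1)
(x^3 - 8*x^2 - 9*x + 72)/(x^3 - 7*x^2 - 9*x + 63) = (x - 8)/(x - 7)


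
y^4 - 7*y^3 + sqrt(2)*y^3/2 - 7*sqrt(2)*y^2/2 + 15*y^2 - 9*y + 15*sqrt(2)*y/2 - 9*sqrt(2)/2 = (y - 3)^2*(y - 1)*(y + sqrt(2)/2)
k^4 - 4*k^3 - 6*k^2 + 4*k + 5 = (k - 5)*(k - 1)*(k + 1)^2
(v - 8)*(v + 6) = v^2 - 2*v - 48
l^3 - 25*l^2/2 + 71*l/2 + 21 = (l - 7)*(l - 6)*(l + 1/2)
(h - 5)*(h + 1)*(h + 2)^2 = h^4 - 17*h^2 - 36*h - 20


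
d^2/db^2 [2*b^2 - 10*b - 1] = 4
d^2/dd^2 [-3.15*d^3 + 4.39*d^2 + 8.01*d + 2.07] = 8.78 - 18.9*d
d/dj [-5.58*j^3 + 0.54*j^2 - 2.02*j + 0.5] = -16.74*j^2 + 1.08*j - 2.02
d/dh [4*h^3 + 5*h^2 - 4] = 2*h*(6*h + 5)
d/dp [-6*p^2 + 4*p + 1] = 4 - 12*p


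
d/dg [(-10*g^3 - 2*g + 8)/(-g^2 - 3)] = 2*(5*g^4 + 44*g^2 + 8*g + 3)/(g^4 + 6*g^2 + 9)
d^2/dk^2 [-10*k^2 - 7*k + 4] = -20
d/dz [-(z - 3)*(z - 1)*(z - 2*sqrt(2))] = -3*z^2 + 4*sqrt(2)*z + 8*z - 8*sqrt(2) - 3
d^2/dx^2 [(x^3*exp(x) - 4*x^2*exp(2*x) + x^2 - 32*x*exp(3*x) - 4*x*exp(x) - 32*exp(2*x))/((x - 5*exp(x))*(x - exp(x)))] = (x^7 - 10*x^6*exp(x) + 2*x^6 - 246*x^5*exp(2*x) - 36*x^5*exp(x) + 2*x^5 + 2078*x^4*exp(3*x) + 396*x^4*exp(2*x) - 136*x^4*exp(x) - 4*x^4 - 5023*x^3*exp(4*x) - 932*x^3*exp(3*x) + 556*x^3*exp(2*x) + 272*x^3*exp(x) + 4*x^3 + 2880*x^2*exp(5*x) - 1350*x^2*exp(4*x) - 592*x^2*exp(3*x) - 1212*x^2*exp(2*x) - 222*x^2*exp(x) - 800*x*exp(6*x) + 5760*x*exp(5*x) + 50*x*exp(4*x) + 1064*x*exp(3*x) + 1272*x*exp(2*x) - 1600*exp(6*x) - 2120*exp(5*x) + 2120*exp(4*x) - 2174*exp(3*x))*exp(x)/(x^6 - 18*x^5*exp(x) + 123*x^4*exp(2*x) - 396*x^3*exp(3*x) + 615*x^2*exp(4*x) - 450*x*exp(5*x) + 125*exp(6*x))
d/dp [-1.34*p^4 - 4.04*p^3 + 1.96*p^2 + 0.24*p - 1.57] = -5.36*p^3 - 12.12*p^2 + 3.92*p + 0.24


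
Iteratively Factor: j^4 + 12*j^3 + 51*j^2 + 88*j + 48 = (j + 3)*(j^3 + 9*j^2 + 24*j + 16) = (j + 3)*(j + 4)*(j^2 + 5*j + 4) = (j + 3)*(j + 4)^2*(j + 1)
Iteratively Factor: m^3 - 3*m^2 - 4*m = (m)*(m^2 - 3*m - 4) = m*(m + 1)*(m - 4)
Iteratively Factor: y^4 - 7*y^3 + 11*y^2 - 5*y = (y - 5)*(y^3 - 2*y^2 + y) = (y - 5)*(y - 1)*(y^2 - y) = (y - 5)*(y - 1)^2*(y)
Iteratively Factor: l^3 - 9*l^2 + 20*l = (l - 5)*(l^2 - 4*l) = l*(l - 5)*(l - 4)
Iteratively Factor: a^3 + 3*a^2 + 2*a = (a)*(a^2 + 3*a + 2) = a*(a + 1)*(a + 2)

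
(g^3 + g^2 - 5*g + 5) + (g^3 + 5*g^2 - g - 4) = 2*g^3 + 6*g^2 - 6*g + 1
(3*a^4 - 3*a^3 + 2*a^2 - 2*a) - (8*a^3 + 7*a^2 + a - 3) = 3*a^4 - 11*a^3 - 5*a^2 - 3*a + 3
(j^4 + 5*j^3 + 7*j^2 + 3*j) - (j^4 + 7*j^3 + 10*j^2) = -2*j^3 - 3*j^2 + 3*j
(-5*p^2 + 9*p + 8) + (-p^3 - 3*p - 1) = -p^3 - 5*p^2 + 6*p + 7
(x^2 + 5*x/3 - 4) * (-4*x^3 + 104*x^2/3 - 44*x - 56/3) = -4*x^5 + 28*x^4 + 268*x^3/9 - 692*x^2/3 + 1304*x/9 + 224/3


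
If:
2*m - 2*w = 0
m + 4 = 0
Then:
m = -4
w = -4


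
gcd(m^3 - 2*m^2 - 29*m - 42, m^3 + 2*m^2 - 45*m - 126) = m^2 - 4*m - 21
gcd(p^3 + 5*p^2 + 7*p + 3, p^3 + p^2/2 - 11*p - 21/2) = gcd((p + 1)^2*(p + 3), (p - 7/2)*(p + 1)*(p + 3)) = p^2 + 4*p + 3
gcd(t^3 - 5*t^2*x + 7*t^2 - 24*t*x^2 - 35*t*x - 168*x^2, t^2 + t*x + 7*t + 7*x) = t + 7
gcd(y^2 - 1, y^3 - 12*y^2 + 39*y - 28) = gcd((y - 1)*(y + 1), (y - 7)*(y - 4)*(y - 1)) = y - 1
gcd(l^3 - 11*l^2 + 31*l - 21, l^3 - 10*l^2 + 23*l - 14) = l^2 - 8*l + 7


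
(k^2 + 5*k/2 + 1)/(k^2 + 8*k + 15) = (k^2 + 5*k/2 + 1)/(k^2 + 8*k + 15)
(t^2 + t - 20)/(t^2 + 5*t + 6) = (t^2 + t - 20)/(t^2 + 5*t + 6)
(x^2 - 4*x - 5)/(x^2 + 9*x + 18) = (x^2 - 4*x - 5)/(x^2 + 9*x + 18)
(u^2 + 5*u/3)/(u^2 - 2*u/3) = (3*u + 5)/(3*u - 2)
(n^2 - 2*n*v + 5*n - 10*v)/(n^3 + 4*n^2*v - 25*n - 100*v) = (n - 2*v)/(n^2 + 4*n*v - 5*n - 20*v)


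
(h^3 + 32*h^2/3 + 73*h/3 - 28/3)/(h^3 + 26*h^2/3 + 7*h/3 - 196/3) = (3*h - 1)/(3*h - 7)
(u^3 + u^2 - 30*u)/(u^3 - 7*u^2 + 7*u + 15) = u*(u + 6)/(u^2 - 2*u - 3)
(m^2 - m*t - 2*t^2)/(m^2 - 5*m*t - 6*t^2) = (-m + 2*t)/(-m + 6*t)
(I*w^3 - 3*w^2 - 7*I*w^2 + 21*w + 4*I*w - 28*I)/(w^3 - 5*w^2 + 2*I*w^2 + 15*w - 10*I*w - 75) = (I*w^3 + w^2*(-3 - 7*I) + w*(21 + 4*I) - 28*I)/(w^3 + w^2*(-5 + 2*I) + w*(15 - 10*I) - 75)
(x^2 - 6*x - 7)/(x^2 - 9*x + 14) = (x + 1)/(x - 2)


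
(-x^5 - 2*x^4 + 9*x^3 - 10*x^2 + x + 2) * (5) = -5*x^5 - 10*x^4 + 45*x^3 - 50*x^2 + 5*x + 10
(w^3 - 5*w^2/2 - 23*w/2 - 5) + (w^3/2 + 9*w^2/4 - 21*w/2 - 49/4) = 3*w^3/2 - w^2/4 - 22*w - 69/4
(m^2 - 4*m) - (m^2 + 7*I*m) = -4*m - 7*I*m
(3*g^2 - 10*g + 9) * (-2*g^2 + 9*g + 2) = -6*g^4 + 47*g^3 - 102*g^2 + 61*g + 18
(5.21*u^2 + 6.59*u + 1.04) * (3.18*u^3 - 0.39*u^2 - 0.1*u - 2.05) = 16.5678*u^5 + 18.9243*u^4 + 0.2161*u^3 - 11.7451*u^2 - 13.6135*u - 2.132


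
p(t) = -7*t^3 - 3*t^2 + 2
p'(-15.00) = -4635.00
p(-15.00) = 22952.00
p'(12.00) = -3096.00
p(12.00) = -12526.00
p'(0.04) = -0.27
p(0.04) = 1.99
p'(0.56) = -9.95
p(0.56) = -0.17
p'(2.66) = -164.55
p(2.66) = -150.97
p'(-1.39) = -32.23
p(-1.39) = 15.00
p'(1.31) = -43.90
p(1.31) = -18.88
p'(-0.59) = -3.77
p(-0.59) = 2.39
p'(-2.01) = -72.78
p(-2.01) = 46.72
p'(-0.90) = -11.61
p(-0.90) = 4.67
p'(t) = -21*t^2 - 6*t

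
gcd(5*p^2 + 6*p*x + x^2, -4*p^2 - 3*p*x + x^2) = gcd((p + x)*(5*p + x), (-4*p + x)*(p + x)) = p + x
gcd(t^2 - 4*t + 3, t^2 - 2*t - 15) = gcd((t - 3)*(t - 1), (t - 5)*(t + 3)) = 1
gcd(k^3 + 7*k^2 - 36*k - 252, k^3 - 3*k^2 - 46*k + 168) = k^2 + k - 42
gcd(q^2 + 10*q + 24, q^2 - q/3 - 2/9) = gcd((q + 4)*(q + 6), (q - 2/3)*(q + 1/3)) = 1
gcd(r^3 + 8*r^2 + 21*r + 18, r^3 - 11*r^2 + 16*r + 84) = r + 2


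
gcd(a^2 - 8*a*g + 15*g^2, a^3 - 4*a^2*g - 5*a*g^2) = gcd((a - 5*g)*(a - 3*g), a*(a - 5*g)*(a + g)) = a - 5*g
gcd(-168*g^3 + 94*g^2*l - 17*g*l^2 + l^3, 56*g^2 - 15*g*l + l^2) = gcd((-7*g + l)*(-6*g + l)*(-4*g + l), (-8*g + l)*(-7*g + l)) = 7*g - l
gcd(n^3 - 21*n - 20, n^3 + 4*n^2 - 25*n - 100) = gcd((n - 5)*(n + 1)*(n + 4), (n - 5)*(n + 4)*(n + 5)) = n^2 - n - 20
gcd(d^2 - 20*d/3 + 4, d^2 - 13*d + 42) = d - 6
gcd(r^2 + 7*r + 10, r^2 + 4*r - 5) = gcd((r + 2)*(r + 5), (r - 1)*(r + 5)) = r + 5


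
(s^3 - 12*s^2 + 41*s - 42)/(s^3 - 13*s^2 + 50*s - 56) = (s - 3)/(s - 4)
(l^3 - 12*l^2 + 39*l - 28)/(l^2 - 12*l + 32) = (l^2 - 8*l + 7)/(l - 8)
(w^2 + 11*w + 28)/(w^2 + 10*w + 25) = (w^2 + 11*w + 28)/(w^2 + 10*w + 25)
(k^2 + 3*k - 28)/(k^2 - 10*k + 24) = (k + 7)/(k - 6)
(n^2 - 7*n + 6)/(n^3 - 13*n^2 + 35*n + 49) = (n^2 - 7*n + 6)/(n^3 - 13*n^2 + 35*n + 49)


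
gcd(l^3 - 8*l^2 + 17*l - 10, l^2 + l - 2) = l - 1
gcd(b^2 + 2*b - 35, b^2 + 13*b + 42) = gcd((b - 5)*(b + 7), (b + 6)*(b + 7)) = b + 7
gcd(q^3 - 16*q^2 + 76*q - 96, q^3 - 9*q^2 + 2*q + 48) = q - 8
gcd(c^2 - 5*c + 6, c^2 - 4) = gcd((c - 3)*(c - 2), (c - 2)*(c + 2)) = c - 2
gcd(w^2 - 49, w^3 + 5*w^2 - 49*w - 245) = w^2 - 49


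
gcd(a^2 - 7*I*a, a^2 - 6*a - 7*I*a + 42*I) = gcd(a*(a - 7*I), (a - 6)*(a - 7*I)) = a - 7*I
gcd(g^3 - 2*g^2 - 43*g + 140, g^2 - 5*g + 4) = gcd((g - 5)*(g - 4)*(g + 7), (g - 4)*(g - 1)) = g - 4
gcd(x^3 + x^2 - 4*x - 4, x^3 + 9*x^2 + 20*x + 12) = x^2 + 3*x + 2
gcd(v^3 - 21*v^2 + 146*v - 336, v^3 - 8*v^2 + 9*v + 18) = v - 6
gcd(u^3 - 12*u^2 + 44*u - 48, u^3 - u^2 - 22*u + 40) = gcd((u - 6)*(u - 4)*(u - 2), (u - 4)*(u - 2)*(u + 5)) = u^2 - 6*u + 8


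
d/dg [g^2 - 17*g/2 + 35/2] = 2*g - 17/2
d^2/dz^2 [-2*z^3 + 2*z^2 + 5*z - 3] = 4 - 12*z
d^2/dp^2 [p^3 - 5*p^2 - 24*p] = 6*p - 10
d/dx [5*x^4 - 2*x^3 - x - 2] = 20*x^3 - 6*x^2 - 1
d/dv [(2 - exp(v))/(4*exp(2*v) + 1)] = (8*(exp(v) - 2)*exp(v) - 4*exp(2*v) - 1)*exp(v)/(4*exp(2*v) + 1)^2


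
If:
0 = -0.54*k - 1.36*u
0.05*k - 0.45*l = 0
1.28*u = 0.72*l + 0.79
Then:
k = -1.34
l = -0.15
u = 0.53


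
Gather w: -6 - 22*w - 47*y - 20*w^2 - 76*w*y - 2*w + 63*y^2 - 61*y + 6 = -20*w^2 + w*(-76*y - 24) + 63*y^2 - 108*y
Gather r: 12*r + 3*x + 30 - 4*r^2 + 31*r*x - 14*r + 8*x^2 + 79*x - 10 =-4*r^2 + r*(31*x - 2) + 8*x^2 + 82*x + 20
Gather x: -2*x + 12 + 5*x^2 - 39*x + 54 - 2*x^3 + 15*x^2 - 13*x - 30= -2*x^3 + 20*x^2 - 54*x + 36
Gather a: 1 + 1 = 2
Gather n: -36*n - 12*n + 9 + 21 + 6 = 36 - 48*n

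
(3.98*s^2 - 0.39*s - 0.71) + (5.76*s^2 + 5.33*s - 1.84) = 9.74*s^2 + 4.94*s - 2.55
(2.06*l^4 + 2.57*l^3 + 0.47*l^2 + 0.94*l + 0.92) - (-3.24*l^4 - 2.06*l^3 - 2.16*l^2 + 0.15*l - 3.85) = 5.3*l^4 + 4.63*l^3 + 2.63*l^2 + 0.79*l + 4.77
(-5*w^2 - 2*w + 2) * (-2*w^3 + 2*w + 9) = 10*w^5 + 4*w^4 - 14*w^3 - 49*w^2 - 14*w + 18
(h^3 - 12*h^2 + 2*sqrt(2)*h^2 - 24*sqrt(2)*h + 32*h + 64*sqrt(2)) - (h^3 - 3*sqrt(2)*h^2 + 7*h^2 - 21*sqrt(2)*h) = -19*h^2 + 5*sqrt(2)*h^2 - 3*sqrt(2)*h + 32*h + 64*sqrt(2)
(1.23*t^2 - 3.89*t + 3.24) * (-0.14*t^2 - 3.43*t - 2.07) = -0.1722*t^4 - 3.6743*t^3 + 10.343*t^2 - 3.0609*t - 6.7068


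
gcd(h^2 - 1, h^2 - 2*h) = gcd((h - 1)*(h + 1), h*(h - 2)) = 1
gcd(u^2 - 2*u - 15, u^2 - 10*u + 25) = u - 5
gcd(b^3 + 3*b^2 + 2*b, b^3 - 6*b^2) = b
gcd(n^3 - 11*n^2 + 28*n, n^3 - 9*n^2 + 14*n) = n^2 - 7*n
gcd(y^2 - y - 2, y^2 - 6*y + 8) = y - 2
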